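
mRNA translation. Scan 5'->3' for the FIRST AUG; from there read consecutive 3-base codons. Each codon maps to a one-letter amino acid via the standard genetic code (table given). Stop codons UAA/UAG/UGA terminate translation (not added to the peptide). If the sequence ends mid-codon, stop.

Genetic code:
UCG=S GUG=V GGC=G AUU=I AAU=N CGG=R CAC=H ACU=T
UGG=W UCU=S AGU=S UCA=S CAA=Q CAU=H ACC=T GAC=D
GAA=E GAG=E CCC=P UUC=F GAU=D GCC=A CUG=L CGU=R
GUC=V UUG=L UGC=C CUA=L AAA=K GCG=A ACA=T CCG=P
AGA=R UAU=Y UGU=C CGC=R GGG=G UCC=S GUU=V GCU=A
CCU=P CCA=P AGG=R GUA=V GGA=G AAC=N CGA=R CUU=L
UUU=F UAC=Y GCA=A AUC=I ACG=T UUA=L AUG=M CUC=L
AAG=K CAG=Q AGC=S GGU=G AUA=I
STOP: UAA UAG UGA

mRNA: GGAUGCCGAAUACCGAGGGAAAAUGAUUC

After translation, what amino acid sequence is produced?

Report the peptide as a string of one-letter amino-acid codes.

Answer: MPNTEGK

Derivation:
start AUG at pos 2
pos 2: AUG -> M; peptide=M
pos 5: CCG -> P; peptide=MP
pos 8: AAU -> N; peptide=MPN
pos 11: ACC -> T; peptide=MPNT
pos 14: GAG -> E; peptide=MPNTE
pos 17: GGA -> G; peptide=MPNTEG
pos 20: AAA -> K; peptide=MPNTEGK
pos 23: UGA -> STOP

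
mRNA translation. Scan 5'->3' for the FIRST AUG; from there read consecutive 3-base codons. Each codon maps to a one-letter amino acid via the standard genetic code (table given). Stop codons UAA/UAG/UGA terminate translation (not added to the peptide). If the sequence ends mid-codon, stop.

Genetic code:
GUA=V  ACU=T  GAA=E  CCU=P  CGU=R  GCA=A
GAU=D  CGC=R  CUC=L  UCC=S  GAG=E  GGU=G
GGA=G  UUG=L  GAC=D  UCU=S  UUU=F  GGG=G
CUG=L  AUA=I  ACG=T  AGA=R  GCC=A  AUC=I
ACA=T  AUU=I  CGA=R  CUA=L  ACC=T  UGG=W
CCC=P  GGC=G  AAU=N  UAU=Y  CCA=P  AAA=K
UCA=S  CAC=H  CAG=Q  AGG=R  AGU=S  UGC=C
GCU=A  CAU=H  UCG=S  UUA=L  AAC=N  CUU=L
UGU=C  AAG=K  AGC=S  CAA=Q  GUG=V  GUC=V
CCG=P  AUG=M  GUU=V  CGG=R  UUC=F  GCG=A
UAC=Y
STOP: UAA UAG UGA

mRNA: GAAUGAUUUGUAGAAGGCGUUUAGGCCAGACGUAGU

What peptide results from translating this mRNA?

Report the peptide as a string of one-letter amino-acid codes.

Answer: MICRRRLGQT

Derivation:
start AUG at pos 2
pos 2: AUG -> M; peptide=M
pos 5: AUU -> I; peptide=MI
pos 8: UGU -> C; peptide=MIC
pos 11: AGA -> R; peptide=MICR
pos 14: AGG -> R; peptide=MICRR
pos 17: CGU -> R; peptide=MICRRR
pos 20: UUA -> L; peptide=MICRRRL
pos 23: GGC -> G; peptide=MICRRRLG
pos 26: CAG -> Q; peptide=MICRRRLGQ
pos 29: ACG -> T; peptide=MICRRRLGQT
pos 32: UAG -> STOP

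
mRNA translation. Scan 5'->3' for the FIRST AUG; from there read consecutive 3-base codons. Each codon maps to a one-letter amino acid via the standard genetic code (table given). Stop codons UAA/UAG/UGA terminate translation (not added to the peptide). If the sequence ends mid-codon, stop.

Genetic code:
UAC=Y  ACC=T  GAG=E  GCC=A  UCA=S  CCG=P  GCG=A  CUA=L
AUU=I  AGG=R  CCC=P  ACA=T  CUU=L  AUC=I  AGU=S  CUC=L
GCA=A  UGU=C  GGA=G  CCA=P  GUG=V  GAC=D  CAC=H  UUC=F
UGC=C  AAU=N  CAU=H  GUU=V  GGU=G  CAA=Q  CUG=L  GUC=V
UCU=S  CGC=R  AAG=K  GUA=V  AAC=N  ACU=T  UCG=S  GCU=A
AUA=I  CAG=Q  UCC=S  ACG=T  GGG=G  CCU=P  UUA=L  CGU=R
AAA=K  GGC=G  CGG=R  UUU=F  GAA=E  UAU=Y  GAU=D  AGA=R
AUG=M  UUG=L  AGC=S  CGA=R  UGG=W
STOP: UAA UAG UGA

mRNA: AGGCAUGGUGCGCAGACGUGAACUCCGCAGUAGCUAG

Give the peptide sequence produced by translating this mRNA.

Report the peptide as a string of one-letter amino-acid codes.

Answer: MVRRRELRSS

Derivation:
start AUG at pos 4
pos 4: AUG -> M; peptide=M
pos 7: GUG -> V; peptide=MV
pos 10: CGC -> R; peptide=MVR
pos 13: AGA -> R; peptide=MVRR
pos 16: CGU -> R; peptide=MVRRR
pos 19: GAA -> E; peptide=MVRRRE
pos 22: CUC -> L; peptide=MVRRREL
pos 25: CGC -> R; peptide=MVRRRELR
pos 28: AGU -> S; peptide=MVRRRELRS
pos 31: AGC -> S; peptide=MVRRRELRSS
pos 34: UAG -> STOP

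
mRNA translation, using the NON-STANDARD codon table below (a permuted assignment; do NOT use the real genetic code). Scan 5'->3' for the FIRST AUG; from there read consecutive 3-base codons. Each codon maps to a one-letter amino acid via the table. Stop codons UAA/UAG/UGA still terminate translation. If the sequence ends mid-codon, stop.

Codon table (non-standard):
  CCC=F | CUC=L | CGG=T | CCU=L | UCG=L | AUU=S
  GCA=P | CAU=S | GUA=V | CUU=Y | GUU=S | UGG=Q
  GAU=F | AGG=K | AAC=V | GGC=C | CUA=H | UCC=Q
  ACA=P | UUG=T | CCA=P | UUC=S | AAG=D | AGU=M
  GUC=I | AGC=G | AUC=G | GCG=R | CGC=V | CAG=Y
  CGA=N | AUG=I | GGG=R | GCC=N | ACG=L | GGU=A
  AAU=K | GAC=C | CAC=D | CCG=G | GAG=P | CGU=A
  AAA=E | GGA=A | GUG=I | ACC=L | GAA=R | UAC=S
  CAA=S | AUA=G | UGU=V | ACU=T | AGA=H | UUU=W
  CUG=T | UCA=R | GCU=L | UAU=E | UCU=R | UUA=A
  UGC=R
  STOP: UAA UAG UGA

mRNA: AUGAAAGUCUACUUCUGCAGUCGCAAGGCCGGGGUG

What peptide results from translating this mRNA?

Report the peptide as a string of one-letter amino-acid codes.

start AUG at pos 0
pos 0: AUG -> I; peptide=I
pos 3: AAA -> E; peptide=IE
pos 6: GUC -> I; peptide=IEI
pos 9: UAC -> S; peptide=IEIS
pos 12: UUC -> S; peptide=IEISS
pos 15: UGC -> R; peptide=IEISSR
pos 18: AGU -> M; peptide=IEISSRM
pos 21: CGC -> V; peptide=IEISSRMV
pos 24: AAG -> D; peptide=IEISSRMVD
pos 27: GCC -> N; peptide=IEISSRMVDN
pos 30: GGG -> R; peptide=IEISSRMVDNR
pos 33: GUG -> I; peptide=IEISSRMVDNRI
pos 36: only 0 nt remain (<3), stop (end of mRNA)

Answer: IEISSRMVDNRI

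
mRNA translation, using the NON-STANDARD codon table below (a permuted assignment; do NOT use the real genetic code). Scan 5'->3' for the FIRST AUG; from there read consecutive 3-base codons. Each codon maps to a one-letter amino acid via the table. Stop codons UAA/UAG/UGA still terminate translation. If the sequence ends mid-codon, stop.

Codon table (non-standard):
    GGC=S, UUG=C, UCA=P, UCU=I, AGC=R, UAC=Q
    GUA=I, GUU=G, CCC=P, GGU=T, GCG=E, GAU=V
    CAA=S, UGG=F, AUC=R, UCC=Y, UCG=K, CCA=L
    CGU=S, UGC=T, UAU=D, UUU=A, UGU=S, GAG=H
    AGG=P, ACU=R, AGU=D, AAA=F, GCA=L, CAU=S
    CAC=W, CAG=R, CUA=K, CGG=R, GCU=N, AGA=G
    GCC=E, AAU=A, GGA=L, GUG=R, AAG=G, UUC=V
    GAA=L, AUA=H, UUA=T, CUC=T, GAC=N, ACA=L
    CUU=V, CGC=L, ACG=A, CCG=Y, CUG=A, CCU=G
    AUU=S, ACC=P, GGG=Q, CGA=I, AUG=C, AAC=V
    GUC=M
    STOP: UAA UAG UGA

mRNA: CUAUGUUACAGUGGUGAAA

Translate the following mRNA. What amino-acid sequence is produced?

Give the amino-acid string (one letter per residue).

Answer: CTRF

Derivation:
start AUG at pos 2
pos 2: AUG -> C; peptide=C
pos 5: UUA -> T; peptide=CT
pos 8: CAG -> R; peptide=CTR
pos 11: UGG -> F; peptide=CTRF
pos 14: UGA -> STOP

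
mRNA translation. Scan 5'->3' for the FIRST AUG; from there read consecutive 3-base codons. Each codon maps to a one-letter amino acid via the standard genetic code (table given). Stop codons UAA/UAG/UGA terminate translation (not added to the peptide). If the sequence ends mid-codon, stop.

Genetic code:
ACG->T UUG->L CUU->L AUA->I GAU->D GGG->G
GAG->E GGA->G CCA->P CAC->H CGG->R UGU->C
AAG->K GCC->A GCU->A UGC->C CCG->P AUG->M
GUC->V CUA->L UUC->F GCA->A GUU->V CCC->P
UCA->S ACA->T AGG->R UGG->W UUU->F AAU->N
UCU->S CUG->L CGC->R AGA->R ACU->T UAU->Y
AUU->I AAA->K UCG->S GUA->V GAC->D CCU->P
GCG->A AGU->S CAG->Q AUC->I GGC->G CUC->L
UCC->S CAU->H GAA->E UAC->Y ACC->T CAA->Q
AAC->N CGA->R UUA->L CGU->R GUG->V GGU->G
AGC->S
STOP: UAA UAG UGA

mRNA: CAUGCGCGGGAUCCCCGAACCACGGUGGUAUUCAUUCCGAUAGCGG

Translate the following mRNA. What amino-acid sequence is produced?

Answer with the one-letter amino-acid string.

Answer: MRGIPEPRWYSFR

Derivation:
start AUG at pos 1
pos 1: AUG -> M; peptide=M
pos 4: CGC -> R; peptide=MR
pos 7: GGG -> G; peptide=MRG
pos 10: AUC -> I; peptide=MRGI
pos 13: CCC -> P; peptide=MRGIP
pos 16: GAA -> E; peptide=MRGIPE
pos 19: CCA -> P; peptide=MRGIPEP
pos 22: CGG -> R; peptide=MRGIPEPR
pos 25: UGG -> W; peptide=MRGIPEPRW
pos 28: UAU -> Y; peptide=MRGIPEPRWY
pos 31: UCA -> S; peptide=MRGIPEPRWYS
pos 34: UUC -> F; peptide=MRGIPEPRWYSF
pos 37: CGA -> R; peptide=MRGIPEPRWYSFR
pos 40: UAG -> STOP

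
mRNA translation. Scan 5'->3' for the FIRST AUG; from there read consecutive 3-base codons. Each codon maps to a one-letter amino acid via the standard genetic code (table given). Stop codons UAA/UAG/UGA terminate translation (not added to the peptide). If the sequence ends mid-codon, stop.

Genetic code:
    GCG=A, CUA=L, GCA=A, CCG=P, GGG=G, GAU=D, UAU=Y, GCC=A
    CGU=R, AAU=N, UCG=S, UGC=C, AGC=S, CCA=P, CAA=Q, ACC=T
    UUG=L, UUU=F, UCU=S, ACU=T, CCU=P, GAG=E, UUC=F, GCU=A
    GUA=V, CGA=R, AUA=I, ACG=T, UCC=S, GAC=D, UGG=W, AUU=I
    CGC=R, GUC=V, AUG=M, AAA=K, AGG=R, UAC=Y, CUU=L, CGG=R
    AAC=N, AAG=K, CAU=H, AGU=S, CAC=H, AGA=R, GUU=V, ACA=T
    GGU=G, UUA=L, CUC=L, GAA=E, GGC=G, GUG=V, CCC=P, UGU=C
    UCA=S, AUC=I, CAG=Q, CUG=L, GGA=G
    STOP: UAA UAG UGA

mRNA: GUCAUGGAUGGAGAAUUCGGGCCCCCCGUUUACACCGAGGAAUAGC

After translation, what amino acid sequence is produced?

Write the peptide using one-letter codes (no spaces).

start AUG at pos 3
pos 3: AUG -> M; peptide=M
pos 6: GAU -> D; peptide=MD
pos 9: GGA -> G; peptide=MDG
pos 12: GAA -> E; peptide=MDGE
pos 15: UUC -> F; peptide=MDGEF
pos 18: GGG -> G; peptide=MDGEFG
pos 21: CCC -> P; peptide=MDGEFGP
pos 24: CCC -> P; peptide=MDGEFGPP
pos 27: GUU -> V; peptide=MDGEFGPPV
pos 30: UAC -> Y; peptide=MDGEFGPPVY
pos 33: ACC -> T; peptide=MDGEFGPPVYT
pos 36: GAG -> E; peptide=MDGEFGPPVYTE
pos 39: GAA -> E; peptide=MDGEFGPPVYTEE
pos 42: UAG -> STOP

Answer: MDGEFGPPVYTEE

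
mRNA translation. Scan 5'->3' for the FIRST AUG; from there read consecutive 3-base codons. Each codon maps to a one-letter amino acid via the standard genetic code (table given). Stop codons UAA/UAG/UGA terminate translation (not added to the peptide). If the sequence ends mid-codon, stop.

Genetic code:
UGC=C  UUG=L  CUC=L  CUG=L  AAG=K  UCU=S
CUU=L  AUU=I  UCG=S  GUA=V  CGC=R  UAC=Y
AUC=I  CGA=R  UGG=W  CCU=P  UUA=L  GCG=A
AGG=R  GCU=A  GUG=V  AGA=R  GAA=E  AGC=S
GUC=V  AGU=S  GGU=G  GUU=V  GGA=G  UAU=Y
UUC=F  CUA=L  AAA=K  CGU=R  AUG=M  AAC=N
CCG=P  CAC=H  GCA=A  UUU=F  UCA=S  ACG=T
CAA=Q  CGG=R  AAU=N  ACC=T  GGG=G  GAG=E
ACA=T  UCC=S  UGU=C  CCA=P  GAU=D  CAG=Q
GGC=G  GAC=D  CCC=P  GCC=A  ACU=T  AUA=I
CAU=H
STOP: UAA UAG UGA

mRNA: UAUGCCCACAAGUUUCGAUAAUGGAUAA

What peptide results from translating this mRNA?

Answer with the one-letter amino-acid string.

Answer: MPTSFDNG

Derivation:
start AUG at pos 1
pos 1: AUG -> M; peptide=M
pos 4: CCC -> P; peptide=MP
pos 7: ACA -> T; peptide=MPT
pos 10: AGU -> S; peptide=MPTS
pos 13: UUC -> F; peptide=MPTSF
pos 16: GAU -> D; peptide=MPTSFD
pos 19: AAU -> N; peptide=MPTSFDN
pos 22: GGA -> G; peptide=MPTSFDNG
pos 25: UAA -> STOP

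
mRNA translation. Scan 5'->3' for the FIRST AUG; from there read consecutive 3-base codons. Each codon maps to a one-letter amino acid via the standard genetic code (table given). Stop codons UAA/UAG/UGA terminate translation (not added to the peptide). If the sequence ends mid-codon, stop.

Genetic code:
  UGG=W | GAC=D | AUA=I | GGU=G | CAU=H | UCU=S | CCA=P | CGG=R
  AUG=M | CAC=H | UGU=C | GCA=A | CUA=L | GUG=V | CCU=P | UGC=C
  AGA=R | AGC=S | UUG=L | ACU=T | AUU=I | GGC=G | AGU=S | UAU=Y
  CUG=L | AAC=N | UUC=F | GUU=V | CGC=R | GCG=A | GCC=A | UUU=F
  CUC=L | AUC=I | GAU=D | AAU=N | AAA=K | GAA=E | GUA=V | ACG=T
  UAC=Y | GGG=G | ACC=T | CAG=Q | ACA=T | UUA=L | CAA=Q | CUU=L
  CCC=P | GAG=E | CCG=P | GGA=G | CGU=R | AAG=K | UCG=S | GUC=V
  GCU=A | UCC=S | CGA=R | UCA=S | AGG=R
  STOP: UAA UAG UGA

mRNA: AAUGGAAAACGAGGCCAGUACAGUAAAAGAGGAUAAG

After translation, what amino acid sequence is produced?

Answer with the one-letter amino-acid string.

Answer: MENEASTVKEDK

Derivation:
start AUG at pos 1
pos 1: AUG -> M; peptide=M
pos 4: GAA -> E; peptide=ME
pos 7: AAC -> N; peptide=MEN
pos 10: GAG -> E; peptide=MENE
pos 13: GCC -> A; peptide=MENEA
pos 16: AGU -> S; peptide=MENEAS
pos 19: ACA -> T; peptide=MENEAST
pos 22: GUA -> V; peptide=MENEASTV
pos 25: AAA -> K; peptide=MENEASTVK
pos 28: GAG -> E; peptide=MENEASTVKE
pos 31: GAU -> D; peptide=MENEASTVKED
pos 34: AAG -> K; peptide=MENEASTVKEDK
pos 37: only 0 nt remain (<3), stop (end of mRNA)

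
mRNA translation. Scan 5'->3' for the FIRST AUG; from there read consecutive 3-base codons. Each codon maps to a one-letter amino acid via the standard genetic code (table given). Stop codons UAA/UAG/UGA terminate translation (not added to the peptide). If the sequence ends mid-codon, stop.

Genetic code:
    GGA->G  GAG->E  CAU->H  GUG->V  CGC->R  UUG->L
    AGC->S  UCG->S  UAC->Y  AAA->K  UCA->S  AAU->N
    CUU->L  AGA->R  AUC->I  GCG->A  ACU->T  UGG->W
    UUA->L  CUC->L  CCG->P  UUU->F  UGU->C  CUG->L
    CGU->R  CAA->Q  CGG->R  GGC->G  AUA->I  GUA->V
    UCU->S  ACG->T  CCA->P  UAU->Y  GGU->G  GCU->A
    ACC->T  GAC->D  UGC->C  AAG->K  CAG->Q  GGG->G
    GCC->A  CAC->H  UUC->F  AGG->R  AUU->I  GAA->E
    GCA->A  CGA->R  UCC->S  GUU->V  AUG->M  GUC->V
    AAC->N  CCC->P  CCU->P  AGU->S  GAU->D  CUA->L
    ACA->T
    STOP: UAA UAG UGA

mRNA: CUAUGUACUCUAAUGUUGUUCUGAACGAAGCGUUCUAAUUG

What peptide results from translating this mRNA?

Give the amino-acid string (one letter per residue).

start AUG at pos 2
pos 2: AUG -> M; peptide=M
pos 5: UAC -> Y; peptide=MY
pos 8: UCU -> S; peptide=MYS
pos 11: AAU -> N; peptide=MYSN
pos 14: GUU -> V; peptide=MYSNV
pos 17: GUU -> V; peptide=MYSNVV
pos 20: CUG -> L; peptide=MYSNVVL
pos 23: AAC -> N; peptide=MYSNVVLN
pos 26: GAA -> E; peptide=MYSNVVLNE
pos 29: GCG -> A; peptide=MYSNVVLNEA
pos 32: UUC -> F; peptide=MYSNVVLNEAF
pos 35: UAA -> STOP

Answer: MYSNVVLNEAF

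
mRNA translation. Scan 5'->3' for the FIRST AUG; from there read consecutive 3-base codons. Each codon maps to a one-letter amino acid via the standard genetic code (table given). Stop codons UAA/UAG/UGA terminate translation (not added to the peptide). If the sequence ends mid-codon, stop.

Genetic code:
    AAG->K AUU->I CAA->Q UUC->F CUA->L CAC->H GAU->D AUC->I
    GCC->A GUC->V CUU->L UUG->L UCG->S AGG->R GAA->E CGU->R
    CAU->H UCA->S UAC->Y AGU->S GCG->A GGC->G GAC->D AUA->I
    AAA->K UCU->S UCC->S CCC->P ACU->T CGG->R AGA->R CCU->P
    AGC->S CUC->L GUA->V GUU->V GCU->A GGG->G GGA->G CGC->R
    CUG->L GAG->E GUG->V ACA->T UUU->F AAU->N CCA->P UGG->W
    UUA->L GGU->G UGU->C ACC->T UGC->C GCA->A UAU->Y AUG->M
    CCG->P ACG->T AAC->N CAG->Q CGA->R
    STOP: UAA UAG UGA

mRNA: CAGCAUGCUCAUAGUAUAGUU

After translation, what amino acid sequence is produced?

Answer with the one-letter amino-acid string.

start AUG at pos 4
pos 4: AUG -> M; peptide=M
pos 7: CUC -> L; peptide=ML
pos 10: AUA -> I; peptide=MLI
pos 13: GUA -> V; peptide=MLIV
pos 16: UAG -> STOP

Answer: MLIV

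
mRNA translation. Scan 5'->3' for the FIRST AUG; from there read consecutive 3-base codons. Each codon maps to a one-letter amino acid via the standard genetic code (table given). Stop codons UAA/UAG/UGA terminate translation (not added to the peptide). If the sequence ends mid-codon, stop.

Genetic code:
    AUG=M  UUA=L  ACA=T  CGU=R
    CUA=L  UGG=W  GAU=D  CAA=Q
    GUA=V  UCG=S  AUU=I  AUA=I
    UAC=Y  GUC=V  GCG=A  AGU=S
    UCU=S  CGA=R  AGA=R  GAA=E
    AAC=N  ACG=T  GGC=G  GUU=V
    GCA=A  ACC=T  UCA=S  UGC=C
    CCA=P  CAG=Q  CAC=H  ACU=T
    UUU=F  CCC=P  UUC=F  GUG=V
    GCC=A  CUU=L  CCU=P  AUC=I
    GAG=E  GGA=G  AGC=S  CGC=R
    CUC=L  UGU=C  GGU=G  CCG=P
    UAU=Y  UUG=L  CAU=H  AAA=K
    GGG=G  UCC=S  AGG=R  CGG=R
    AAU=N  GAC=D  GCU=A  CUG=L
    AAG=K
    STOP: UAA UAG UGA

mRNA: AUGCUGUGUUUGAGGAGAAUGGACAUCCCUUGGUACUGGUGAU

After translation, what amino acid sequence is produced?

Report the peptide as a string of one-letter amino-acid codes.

start AUG at pos 0
pos 0: AUG -> M; peptide=M
pos 3: CUG -> L; peptide=ML
pos 6: UGU -> C; peptide=MLC
pos 9: UUG -> L; peptide=MLCL
pos 12: AGG -> R; peptide=MLCLR
pos 15: AGA -> R; peptide=MLCLRR
pos 18: AUG -> M; peptide=MLCLRRM
pos 21: GAC -> D; peptide=MLCLRRMD
pos 24: AUC -> I; peptide=MLCLRRMDI
pos 27: CCU -> P; peptide=MLCLRRMDIP
pos 30: UGG -> W; peptide=MLCLRRMDIPW
pos 33: UAC -> Y; peptide=MLCLRRMDIPWY
pos 36: UGG -> W; peptide=MLCLRRMDIPWYW
pos 39: UGA -> STOP

Answer: MLCLRRMDIPWYW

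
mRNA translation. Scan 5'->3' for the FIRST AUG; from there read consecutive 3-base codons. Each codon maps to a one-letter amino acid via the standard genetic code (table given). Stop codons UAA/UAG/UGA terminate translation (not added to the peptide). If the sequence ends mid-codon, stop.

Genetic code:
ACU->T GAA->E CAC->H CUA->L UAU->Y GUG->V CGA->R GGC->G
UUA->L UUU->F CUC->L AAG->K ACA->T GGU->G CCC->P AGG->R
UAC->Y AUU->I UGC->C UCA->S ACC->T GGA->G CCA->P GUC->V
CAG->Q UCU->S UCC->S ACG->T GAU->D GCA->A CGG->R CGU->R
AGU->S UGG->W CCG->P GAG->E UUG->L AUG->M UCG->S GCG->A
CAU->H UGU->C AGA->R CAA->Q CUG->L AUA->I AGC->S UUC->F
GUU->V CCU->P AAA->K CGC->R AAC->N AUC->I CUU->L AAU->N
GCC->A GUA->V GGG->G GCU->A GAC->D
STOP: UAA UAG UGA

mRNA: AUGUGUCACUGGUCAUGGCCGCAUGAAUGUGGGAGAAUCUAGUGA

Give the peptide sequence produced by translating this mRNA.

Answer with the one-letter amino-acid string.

start AUG at pos 0
pos 0: AUG -> M; peptide=M
pos 3: UGU -> C; peptide=MC
pos 6: CAC -> H; peptide=MCH
pos 9: UGG -> W; peptide=MCHW
pos 12: UCA -> S; peptide=MCHWS
pos 15: UGG -> W; peptide=MCHWSW
pos 18: CCG -> P; peptide=MCHWSWP
pos 21: CAU -> H; peptide=MCHWSWPH
pos 24: GAA -> E; peptide=MCHWSWPHE
pos 27: UGU -> C; peptide=MCHWSWPHEC
pos 30: GGG -> G; peptide=MCHWSWPHECG
pos 33: AGA -> R; peptide=MCHWSWPHECGR
pos 36: AUC -> I; peptide=MCHWSWPHECGRI
pos 39: UAG -> STOP

Answer: MCHWSWPHECGRI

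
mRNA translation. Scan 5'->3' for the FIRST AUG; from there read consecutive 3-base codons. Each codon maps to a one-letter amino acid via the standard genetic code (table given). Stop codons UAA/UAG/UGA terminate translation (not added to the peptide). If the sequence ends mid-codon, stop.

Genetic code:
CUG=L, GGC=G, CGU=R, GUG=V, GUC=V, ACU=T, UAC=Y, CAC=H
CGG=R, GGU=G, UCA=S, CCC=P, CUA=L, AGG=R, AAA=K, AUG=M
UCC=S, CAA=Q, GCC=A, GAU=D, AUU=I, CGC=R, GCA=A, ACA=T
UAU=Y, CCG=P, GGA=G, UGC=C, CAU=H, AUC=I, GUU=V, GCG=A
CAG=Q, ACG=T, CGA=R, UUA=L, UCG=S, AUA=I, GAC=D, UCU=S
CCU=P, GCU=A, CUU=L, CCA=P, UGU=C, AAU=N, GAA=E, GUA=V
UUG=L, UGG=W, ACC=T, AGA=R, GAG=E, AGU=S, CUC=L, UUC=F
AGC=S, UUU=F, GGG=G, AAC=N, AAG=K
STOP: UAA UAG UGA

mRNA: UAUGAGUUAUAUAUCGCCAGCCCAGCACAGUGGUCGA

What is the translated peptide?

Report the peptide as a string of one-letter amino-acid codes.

Answer: MSYISPAQHSGR

Derivation:
start AUG at pos 1
pos 1: AUG -> M; peptide=M
pos 4: AGU -> S; peptide=MS
pos 7: UAU -> Y; peptide=MSY
pos 10: AUA -> I; peptide=MSYI
pos 13: UCG -> S; peptide=MSYIS
pos 16: CCA -> P; peptide=MSYISP
pos 19: GCC -> A; peptide=MSYISPA
pos 22: CAG -> Q; peptide=MSYISPAQ
pos 25: CAC -> H; peptide=MSYISPAQH
pos 28: AGU -> S; peptide=MSYISPAQHS
pos 31: GGU -> G; peptide=MSYISPAQHSG
pos 34: CGA -> R; peptide=MSYISPAQHSGR
pos 37: only 0 nt remain (<3), stop (end of mRNA)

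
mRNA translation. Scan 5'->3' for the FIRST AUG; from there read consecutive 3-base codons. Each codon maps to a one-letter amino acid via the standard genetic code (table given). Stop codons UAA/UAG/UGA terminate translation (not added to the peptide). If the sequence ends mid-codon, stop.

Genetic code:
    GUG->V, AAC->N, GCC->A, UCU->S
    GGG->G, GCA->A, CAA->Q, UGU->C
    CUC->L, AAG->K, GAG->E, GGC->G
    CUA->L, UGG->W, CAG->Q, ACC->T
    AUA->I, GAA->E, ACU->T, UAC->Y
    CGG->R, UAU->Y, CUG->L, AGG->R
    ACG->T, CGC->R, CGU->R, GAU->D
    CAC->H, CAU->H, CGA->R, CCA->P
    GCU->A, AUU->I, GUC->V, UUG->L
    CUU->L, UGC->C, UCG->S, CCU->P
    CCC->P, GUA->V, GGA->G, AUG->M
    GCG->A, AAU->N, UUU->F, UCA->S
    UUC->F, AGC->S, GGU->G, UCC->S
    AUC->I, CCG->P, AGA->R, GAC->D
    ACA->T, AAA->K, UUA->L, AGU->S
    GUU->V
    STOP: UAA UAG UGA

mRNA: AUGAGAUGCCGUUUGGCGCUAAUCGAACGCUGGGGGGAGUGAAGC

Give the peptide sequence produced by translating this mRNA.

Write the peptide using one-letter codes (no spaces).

start AUG at pos 0
pos 0: AUG -> M; peptide=M
pos 3: AGA -> R; peptide=MR
pos 6: UGC -> C; peptide=MRC
pos 9: CGU -> R; peptide=MRCR
pos 12: UUG -> L; peptide=MRCRL
pos 15: GCG -> A; peptide=MRCRLA
pos 18: CUA -> L; peptide=MRCRLAL
pos 21: AUC -> I; peptide=MRCRLALI
pos 24: GAA -> E; peptide=MRCRLALIE
pos 27: CGC -> R; peptide=MRCRLALIER
pos 30: UGG -> W; peptide=MRCRLALIERW
pos 33: GGG -> G; peptide=MRCRLALIERWG
pos 36: GAG -> E; peptide=MRCRLALIERWGE
pos 39: UGA -> STOP

Answer: MRCRLALIERWGE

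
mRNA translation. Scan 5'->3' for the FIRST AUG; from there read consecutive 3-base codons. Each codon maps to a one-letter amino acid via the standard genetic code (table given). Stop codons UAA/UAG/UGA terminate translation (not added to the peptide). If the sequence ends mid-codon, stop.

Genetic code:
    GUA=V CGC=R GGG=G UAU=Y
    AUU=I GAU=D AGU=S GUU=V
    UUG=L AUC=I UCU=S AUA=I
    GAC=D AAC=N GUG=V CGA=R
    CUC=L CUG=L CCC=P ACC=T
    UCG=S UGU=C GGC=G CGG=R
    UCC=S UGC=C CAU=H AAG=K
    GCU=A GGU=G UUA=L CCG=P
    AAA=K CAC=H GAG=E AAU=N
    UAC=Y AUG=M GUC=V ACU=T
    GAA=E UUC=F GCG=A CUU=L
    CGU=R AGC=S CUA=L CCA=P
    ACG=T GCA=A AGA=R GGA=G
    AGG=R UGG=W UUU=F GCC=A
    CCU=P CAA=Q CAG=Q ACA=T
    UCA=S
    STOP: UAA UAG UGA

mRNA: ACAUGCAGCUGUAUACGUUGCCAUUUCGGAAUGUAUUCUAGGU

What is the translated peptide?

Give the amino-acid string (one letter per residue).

Answer: MQLYTLPFRNVF

Derivation:
start AUG at pos 2
pos 2: AUG -> M; peptide=M
pos 5: CAG -> Q; peptide=MQ
pos 8: CUG -> L; peptide=MQL
pos 11: UAU -> Y; peptide=MQLY
pos 14: ACG -> T; peptide=MQLYT
pos 17: UUG -> L; peptide=MQLYTL
pos 20: CCA -> P; peptide=MQLYTLP
pos 23: UUU -> F; peptide=MQLYTLPF
pos 26: CGG -> R; peptide=MQLYTLPFR
pos 29: AAU -> N; peptide=MQLYTLPFRN
pos 32: GUA -> V; peptide=MQLYTLPFRNV
pos 35: UUC -> F; peptide=MQLYTLPFRNVF
pos 38: UAG -> STOP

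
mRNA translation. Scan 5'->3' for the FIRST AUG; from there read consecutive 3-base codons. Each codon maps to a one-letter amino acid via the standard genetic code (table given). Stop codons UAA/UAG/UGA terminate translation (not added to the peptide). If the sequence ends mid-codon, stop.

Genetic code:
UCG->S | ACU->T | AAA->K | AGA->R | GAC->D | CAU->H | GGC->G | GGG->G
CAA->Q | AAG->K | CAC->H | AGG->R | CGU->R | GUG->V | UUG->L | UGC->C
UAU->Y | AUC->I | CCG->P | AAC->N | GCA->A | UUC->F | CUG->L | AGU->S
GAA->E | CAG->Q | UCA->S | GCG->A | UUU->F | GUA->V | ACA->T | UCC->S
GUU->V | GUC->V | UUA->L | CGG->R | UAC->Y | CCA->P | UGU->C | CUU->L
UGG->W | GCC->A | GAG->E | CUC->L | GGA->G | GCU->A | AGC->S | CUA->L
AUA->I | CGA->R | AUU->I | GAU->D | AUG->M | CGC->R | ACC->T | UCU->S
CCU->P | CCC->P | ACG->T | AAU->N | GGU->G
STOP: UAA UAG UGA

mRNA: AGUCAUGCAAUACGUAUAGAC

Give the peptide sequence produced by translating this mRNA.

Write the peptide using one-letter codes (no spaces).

Answer: MQYV

Derivation:
start AUG at pos 4
pos 4: AUG -> M; peptide=M
pos 7: CAA -> Q; peptide=MQ
pos 10: UAC -> Y; peptide=MQY
pos 13: GUA -> V; peptide=MQYV
pos 16: UAG -> STOP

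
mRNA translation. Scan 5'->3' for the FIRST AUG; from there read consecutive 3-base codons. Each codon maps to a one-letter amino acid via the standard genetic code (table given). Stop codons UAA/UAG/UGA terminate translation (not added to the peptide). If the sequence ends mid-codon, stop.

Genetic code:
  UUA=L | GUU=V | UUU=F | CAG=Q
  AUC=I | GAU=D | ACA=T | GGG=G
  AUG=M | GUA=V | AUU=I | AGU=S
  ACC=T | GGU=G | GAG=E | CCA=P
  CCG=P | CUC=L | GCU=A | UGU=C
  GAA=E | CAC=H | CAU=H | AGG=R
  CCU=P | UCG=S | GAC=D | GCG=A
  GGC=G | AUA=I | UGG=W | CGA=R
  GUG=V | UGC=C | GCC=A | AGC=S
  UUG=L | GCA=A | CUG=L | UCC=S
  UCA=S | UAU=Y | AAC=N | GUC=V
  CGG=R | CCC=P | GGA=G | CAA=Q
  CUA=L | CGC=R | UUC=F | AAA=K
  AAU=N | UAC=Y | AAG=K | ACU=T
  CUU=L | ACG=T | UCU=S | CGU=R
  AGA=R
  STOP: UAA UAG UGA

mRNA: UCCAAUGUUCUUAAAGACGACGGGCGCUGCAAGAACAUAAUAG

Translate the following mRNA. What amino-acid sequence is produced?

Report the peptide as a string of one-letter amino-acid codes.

start AUG at pos 4
pos 4: AUG -> M; peptide=M
pos 7: UUC -> F; peptide=MF
pos 10: UUA -> L; peptide=MFL
pos 13: AAG -> K; peptide=MFLK
pos 16: ACG -> T; peptide=MFLKT
pos 19: ACG -> T; peptide=MFLKTT
pos 22: GGC -> G; peptide=MFLKTTG
pos 25: GCU -> A; peptide=MFLKTTGA
pos 28: GCA -> A; peptide=MFLKTTGAA
pos 31: AGA -> R; peptide=MFLKTTGAAR
pos 34: ACA -> T; peptide=MFLKTTGAART
pos 37: UAA -> STOP

Answer: MFLKTTGAART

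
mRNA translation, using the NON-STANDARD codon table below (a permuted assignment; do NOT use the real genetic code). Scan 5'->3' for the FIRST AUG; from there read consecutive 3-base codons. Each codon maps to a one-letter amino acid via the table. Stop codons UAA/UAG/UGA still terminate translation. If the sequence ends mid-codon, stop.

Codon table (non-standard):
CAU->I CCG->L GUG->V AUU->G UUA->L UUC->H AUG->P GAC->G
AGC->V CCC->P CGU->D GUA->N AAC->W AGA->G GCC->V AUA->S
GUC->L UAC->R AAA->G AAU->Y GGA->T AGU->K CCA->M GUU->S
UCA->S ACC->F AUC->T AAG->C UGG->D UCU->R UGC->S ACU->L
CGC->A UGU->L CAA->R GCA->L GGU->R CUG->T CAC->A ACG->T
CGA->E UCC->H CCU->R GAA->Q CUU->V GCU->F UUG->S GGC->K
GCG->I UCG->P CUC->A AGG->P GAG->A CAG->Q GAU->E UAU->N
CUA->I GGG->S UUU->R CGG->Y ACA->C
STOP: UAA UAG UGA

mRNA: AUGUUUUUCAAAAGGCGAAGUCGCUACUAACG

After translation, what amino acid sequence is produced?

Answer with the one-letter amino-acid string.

Answer: PRHGPEKAR

Derivation:
start AUG at pos 0
pos 0: AUG -> P; peptide=P
pos 3: UUU -> R; peptide=PR
pos 6: UUC -> H; peptide=PRH
pos 9: AAA -> G; peptide=PRHG
pos 12: AGG -> P; peptide=PRHGP
pos 15: CGA -> E; peptide=PRHGPE
pos 18: AGU -> K; peptide=PRHGPEK
pos 21: CGC -> A; peptide=PRHGPEKA
pos 24: UAC -> R; peptide=PRHGPEKAR
pos 27: UAA -> STOP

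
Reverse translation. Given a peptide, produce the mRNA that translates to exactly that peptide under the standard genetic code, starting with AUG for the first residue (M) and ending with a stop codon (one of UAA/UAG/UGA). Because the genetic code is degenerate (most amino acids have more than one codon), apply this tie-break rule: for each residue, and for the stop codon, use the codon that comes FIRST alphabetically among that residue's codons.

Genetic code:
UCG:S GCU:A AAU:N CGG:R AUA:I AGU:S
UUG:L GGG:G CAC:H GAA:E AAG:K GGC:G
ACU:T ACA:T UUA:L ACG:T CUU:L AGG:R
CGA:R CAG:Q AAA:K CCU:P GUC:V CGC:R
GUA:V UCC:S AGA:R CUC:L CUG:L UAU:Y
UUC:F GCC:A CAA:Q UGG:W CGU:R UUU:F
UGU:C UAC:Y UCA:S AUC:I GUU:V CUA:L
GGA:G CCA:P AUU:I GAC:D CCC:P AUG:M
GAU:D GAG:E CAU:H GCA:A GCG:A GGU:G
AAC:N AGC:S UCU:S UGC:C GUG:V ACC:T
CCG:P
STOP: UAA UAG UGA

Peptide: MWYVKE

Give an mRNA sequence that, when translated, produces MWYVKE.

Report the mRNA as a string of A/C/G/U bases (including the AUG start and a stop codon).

Answer: mRNA: AUGUGGUACGUAAAAGAAUAA

Derivation:
residue 1: M -> AUG (start codon)
residue 2: W -> UGG (only codon)
residue 3: Y codons sorted = UAC,UAU -> pick first = UAC
residue 4: V codons sorted = GUA,GUC,GUG,GUU -> pick first = GUA
residue 5: K codons sorted = AAA,AAG -> pick first = AAA
residue 6: E codons sorted = GAA,GAG -> pick first = GAA
terminator: stop codons sorted = UAA,UAG,UGA -> pick first = UAA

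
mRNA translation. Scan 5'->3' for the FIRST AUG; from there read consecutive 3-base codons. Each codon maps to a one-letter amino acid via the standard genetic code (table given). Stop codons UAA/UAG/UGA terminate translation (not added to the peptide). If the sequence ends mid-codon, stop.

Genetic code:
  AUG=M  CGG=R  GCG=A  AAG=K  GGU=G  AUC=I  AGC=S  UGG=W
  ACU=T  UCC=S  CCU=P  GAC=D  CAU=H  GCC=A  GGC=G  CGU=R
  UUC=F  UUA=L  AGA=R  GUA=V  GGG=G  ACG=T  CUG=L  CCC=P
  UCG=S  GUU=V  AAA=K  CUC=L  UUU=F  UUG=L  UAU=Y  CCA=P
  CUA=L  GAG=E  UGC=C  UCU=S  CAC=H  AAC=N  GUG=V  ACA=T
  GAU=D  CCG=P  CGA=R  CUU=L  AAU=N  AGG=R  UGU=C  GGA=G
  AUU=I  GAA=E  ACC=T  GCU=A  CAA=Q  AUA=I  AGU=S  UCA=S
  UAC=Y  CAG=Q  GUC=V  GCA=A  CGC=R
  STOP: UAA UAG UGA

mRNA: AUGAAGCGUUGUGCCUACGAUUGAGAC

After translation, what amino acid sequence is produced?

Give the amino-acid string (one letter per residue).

Answer: MKRCAYD

Derivation:
start AUG at pos 0
pos 0: AUG -> M; peptide=M
pos 3: AAG -> K; peptide=MK
pos 6: CGU -> R; peptide=MKR
pos 9: UGU -> C; peptide=MKRC
pos 12: GCC -> A; peptide=MKRCA
pos 15: UAC -> Y; peptide=MKRCAY
pos 18: GAU -> D; peptide=MKRCAYD
pos 21: UGA -> STOP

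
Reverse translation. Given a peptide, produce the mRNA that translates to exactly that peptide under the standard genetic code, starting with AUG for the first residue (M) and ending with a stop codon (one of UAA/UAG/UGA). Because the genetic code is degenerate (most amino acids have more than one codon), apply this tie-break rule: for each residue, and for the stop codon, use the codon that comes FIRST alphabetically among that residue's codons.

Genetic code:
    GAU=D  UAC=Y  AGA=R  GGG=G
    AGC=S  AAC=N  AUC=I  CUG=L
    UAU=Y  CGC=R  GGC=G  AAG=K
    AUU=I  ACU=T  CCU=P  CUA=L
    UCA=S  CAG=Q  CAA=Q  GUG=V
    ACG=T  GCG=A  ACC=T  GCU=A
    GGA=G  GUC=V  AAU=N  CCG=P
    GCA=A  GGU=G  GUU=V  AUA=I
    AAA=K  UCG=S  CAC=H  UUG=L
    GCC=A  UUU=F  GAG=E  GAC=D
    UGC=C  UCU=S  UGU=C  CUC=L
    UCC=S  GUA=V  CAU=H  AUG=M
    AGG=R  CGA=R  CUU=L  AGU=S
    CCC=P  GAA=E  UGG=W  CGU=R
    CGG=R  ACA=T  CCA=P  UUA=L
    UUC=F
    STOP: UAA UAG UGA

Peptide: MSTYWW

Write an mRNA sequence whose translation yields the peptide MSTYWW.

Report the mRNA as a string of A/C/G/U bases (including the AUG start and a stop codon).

Answer: mRNA: AUGAGCACAUACUGGUGGUAA

Derivation:
residue 1: M -> AUG (start codon)
residue 2: S codons sorted = AGC,AGU,UCA,UCC,UCG,UCU -> pick first = AGC
residue 3: T codons sorted = ACA,ACC,ACG,ACU -> pick first = ACA
residue 4: Y codons sorted = UAC,UAU -> pick first = UAC
residue 5: W -> UGG (only codon)
residue 6: W -> UGG (only codon)
terminator: stop codons sorted = UAA,UAG,UGA -> pick first = UAA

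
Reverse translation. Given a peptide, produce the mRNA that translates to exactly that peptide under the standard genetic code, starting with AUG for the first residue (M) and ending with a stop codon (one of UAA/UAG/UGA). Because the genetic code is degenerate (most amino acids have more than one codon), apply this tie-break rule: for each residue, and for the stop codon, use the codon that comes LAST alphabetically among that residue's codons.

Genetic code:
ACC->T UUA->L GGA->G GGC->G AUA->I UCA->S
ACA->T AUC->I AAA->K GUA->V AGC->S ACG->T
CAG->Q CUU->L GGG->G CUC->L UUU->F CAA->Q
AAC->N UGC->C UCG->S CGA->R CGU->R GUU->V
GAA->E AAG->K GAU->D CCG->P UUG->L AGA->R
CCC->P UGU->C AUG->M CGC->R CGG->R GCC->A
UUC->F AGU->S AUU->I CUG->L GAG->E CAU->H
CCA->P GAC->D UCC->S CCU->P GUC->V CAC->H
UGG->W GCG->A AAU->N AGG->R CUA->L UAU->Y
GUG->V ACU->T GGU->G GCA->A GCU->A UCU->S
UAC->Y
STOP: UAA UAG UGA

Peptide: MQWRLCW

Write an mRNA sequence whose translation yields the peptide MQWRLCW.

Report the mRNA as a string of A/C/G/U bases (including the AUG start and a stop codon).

Answer: mRNA: AUGCAGUGGCGUUUGUGUUGGUGA

Derivation:
residue 1: M -> AUG (start codon)
residue 2: Q codons sorted = CAA,CAG -> pick last = CAG
residue 3: W -> UGG (only codon)
residue 4: R codons sorted = AGA,AGG,CGA,CGC,CGG,CGU -> pick last = CGU
residue 5: L codons sorted = CUA,CUC,CUG,CUU,UUA,UUG -> pick last = UUG
residue 6: C codons sorted = UGC,UGU -> pick last = UGU
residue 7: W -> UGG (only codon)
terminator: stop codons sorted = UAA,UAG,UGA -> pick last = UGA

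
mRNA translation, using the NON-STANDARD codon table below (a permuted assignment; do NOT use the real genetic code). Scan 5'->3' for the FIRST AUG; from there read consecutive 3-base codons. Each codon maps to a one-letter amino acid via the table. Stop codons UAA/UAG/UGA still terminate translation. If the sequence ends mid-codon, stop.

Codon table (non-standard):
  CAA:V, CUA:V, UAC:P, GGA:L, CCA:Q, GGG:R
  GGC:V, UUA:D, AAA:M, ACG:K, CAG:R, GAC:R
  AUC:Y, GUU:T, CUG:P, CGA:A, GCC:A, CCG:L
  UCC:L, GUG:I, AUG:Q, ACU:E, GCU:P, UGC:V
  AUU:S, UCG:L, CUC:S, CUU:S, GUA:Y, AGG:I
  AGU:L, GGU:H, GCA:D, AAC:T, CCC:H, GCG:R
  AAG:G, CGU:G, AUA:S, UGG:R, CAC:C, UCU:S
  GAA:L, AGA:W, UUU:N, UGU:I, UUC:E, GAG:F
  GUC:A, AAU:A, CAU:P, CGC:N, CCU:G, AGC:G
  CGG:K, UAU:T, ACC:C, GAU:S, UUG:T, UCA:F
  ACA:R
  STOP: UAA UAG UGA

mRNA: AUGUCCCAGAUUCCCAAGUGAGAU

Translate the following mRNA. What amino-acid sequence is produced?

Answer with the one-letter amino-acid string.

Answer: QLRSHG

Derivation:
start AUG at pos 0
pos 0: AUG -> Q; peptide=Q
pos 3: UCC -> L; peptide=QL
pos 6: CAG -> R; peptide=QLR
pos 9: AUU -> S; peptide=QLRS
pos 12: CCC -> H; peptide=QLRSH
pos 15: AAG -> G; peptide=QLRSHG
pos 18: UGA -> STOP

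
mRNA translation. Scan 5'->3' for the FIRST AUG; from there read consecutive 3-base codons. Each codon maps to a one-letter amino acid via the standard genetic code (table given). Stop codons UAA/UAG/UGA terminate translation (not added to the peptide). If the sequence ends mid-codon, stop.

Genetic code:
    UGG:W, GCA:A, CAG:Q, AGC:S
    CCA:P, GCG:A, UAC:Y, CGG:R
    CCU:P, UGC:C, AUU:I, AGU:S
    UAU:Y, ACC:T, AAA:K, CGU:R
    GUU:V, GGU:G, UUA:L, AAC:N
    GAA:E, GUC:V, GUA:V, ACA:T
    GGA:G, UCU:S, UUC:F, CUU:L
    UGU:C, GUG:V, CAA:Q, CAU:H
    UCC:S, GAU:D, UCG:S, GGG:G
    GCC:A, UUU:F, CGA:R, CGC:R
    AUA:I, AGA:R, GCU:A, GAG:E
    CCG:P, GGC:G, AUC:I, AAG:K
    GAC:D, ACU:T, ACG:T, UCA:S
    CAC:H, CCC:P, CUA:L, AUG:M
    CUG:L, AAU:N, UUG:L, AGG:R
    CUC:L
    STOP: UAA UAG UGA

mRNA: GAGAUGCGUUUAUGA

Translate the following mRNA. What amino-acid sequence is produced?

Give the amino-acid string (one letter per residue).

start AUG at pos 3
pos 3: AUG -> M; peptide=M
pos 6: CGU -> R; peptide=MR
pos 9: UUA -> L; peptide=MRL
pos 12: UGA -> STOP

Answer: MRL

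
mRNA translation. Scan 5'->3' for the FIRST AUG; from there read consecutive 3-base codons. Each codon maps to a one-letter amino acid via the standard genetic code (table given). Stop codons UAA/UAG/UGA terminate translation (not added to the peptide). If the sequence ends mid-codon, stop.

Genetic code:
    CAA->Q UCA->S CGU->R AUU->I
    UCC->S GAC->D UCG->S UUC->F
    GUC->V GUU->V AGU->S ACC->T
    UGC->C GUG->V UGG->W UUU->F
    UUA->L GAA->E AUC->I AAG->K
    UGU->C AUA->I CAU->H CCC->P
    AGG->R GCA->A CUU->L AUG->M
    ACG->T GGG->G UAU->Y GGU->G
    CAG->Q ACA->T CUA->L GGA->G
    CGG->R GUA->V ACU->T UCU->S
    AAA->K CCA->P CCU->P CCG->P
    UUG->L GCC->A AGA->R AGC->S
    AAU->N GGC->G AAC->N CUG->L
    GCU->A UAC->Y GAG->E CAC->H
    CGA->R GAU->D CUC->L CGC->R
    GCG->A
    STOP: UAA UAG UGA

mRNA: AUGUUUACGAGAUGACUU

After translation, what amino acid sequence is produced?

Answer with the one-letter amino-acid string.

Answer: MFTR

Derivation:
start AUG at pos 0
pos 0: AUG -> M; peptide=M
pos 3: UUU -> F; peptide=MF
pos 6: ACG -> T; peptide=MFT
pos 9: AGA -> R; peptide=MFTR
pos 12: UGA -> STOP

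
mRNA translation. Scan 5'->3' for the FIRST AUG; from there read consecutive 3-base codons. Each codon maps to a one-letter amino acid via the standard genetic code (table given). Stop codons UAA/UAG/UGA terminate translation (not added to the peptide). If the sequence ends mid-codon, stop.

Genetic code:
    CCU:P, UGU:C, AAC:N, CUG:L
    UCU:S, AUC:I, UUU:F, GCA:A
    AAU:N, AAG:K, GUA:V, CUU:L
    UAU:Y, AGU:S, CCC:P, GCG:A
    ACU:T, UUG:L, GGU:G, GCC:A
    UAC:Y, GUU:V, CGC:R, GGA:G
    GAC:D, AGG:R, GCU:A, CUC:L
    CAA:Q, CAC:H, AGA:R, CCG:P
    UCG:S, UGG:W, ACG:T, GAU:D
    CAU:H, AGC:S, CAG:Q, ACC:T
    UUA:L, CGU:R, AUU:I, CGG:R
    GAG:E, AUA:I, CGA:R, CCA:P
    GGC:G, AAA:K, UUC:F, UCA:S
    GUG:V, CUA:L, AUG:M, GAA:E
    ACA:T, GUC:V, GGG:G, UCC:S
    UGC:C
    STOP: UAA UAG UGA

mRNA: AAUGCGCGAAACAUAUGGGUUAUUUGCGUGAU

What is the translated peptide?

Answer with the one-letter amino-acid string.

start AUG at pos 1
pos 1: AUG -> M; peptide=M
pos 4: CGC -> R; peptide=MR
pos 7: GAA -> E; peptide=MRE
pos 10: ACA -> T; peptide=MRET
pos 13: UAU -> Y; peptide=MRETY
pos 16: GGG -> G; peptide=MRETYG
pos 19: UUA -> L; peptide=MRETYGL
pos 22: UUU -> F; peptide=MRETYGLF
pos 25: GCG -> A; peptide=MRETYGLFA
pos 28: UGA -> STOP

Answer: MRETYGLFA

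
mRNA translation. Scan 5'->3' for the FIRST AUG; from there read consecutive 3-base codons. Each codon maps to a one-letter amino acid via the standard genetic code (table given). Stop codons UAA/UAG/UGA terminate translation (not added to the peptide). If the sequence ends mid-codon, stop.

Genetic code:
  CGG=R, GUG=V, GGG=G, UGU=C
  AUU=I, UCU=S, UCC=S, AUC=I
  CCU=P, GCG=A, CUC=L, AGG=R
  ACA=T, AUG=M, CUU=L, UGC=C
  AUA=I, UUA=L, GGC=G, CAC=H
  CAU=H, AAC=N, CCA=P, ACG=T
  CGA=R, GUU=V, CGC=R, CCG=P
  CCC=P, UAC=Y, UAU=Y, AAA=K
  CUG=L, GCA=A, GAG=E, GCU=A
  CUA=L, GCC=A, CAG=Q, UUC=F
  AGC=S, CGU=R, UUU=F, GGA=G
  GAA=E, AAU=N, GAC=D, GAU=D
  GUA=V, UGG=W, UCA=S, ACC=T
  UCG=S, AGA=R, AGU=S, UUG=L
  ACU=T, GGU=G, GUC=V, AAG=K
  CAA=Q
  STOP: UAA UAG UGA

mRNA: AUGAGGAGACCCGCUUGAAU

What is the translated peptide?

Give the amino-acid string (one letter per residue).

start AUG at pos 0
pos 0: AUG -> M; peptide=M
pos 3: AGG -> R; peptide=MR
pos 6: AGA -> R; peptide=MRR
pos 9: CCC -> P; peptide=MRRP
pos 12: GCU -> A; peptide=MRRPA
pos 15: UGA -> STOP

Answer: MRRPA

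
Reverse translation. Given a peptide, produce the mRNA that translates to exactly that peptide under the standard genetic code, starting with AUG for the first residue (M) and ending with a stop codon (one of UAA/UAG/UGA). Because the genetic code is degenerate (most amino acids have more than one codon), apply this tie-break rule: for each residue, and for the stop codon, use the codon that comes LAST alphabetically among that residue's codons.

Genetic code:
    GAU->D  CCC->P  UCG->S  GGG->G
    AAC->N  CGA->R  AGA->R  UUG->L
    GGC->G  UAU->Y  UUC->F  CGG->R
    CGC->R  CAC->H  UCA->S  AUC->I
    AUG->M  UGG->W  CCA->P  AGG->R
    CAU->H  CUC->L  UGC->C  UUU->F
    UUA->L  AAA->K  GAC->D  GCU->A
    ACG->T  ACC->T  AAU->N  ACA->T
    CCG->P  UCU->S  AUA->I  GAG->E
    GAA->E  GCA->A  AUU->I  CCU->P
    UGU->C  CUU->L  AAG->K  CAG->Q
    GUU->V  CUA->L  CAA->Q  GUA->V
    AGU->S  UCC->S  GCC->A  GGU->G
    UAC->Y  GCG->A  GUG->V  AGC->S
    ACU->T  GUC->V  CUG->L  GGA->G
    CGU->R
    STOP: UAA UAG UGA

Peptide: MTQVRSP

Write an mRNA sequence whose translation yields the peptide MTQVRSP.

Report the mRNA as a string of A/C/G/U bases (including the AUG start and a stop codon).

residue 1: M -> AUG (start codon)
residue 2: T codons sorted = ACA,ACC,ACG,ACU -> pick last = ACU
residue 3: Q codons sorted = CAA,CAG -> pick last = CAG
residue 4: V codons sorted = GUA,GUC,GUG,GUU -> pick last = GUU
residue 5: R codons sorted = AGA,AGG,CGA,CGC,CGG,CGU -> pick last = CGU
residue 6: S codons sorted = AGC,AGU,UCA,UCC,UCG,UCU -> pick last = UCU
residue 7: P codons sorted = CCA,CCC,CCG,CCU -> pick last = CCU
terminator: stop codons sorted = UAA,UAG,UGA -> pick last = UGA

Answer: mRNA: AUGACUCAGGUUCGUUCUCCUUGA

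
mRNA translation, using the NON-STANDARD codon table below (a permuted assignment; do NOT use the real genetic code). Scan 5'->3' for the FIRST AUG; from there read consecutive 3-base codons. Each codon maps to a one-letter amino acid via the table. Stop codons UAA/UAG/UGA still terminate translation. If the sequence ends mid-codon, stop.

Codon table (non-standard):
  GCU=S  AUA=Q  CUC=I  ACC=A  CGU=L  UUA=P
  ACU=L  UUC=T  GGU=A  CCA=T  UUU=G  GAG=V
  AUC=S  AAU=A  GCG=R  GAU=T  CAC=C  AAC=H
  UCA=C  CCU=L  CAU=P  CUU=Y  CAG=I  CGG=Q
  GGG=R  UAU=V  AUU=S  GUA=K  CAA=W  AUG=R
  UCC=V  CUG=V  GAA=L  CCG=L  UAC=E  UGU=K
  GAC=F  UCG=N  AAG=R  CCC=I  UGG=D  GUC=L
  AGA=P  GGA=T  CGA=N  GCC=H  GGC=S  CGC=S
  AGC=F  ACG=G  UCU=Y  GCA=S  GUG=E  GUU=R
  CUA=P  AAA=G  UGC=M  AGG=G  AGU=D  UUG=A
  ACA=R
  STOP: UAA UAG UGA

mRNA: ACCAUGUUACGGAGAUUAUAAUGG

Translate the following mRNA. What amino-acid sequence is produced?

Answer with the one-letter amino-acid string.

Answer: RPQPP

Derivation:
start AUG at pos 3
pos 3: AUG -> R; peptide=R
pos 6: UUA -> P; peptide=RP
pos 9: CGG -> Q; peptide=RPQ
pos 12: AGA -> P; peptide=RPQP
pos 15: UUA -> P; peptide=RPQPP
pos 18: UAA -> STOP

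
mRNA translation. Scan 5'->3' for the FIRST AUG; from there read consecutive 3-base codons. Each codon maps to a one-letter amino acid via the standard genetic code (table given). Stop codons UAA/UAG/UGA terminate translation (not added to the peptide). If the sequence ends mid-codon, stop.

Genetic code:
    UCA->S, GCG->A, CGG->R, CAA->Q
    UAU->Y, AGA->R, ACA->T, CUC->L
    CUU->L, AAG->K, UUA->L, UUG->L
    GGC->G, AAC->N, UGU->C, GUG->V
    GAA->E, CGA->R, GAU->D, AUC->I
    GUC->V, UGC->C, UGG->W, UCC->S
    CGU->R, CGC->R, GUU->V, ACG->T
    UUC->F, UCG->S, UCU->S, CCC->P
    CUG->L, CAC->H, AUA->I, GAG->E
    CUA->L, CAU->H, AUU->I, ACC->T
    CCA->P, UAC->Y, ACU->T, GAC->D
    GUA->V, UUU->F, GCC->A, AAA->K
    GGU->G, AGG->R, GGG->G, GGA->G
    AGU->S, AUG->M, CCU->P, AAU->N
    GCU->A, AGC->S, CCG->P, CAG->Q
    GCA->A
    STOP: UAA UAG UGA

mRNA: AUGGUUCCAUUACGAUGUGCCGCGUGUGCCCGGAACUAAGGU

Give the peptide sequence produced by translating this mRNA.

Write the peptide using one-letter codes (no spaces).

Answer: MVPLRCAACARN

Derivation:
start AUG at pos 0
pos 0: AUG -> M; peptide=M
pos 3: GUU -> V; peptide=MV
pos 6: CCA -> P; peptide=MVP
pos 9: UUA -> L; peptide=MVPL
pos 12: CGA -> R; peptide=MVPLR
pos 15: UGU -> C; peptide=MVPLRC
pos 18: GCC -> A; peptide=MVPLRCA
pos 21: GCG -> A; peptide=MVPLRCAA
pos 24: UGU -> C; peptide=MVPLRCAAC
pos 27: GCC -> A; peptide=MVPLRCAACA
pos 30: CGG -> R; peptide=MVPLRCAACAR
pos 33: AAC -> N; peptide=MVPLRCAACARN
pos 36: UAA -> STOP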